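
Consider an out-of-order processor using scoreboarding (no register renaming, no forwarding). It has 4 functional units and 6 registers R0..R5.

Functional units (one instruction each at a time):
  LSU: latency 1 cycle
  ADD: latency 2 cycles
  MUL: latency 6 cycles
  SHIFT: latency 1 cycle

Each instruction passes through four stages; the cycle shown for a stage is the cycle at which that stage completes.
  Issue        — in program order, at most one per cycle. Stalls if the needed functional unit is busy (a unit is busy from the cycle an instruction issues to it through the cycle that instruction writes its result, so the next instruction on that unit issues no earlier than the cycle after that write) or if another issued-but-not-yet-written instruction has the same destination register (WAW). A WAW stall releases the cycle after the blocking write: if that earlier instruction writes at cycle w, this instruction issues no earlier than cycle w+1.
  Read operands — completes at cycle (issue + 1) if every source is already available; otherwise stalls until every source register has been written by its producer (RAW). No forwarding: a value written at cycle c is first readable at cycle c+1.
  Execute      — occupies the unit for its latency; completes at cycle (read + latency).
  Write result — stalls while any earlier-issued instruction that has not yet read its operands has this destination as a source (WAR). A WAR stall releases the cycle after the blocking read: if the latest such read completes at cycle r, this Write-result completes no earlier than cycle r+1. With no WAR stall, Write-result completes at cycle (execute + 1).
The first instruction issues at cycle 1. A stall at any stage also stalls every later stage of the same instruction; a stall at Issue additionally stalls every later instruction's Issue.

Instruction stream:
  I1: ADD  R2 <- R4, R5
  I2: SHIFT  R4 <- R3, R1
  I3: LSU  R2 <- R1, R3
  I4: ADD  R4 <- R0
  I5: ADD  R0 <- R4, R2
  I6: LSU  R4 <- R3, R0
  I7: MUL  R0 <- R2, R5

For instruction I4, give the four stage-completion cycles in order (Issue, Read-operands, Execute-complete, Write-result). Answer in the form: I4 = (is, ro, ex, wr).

I4 = (7, 8, 10, 11)

t=1  issue I1 (ADD)
t=2  I1 read-ops; issue I2 (SHIFT)
t=3  I2 read-ops
t=4  I1 finished on ADD; I2 finished on SHIFT
t=5  I1→R2; I2→R4
t=6  issue I3 (LSU)
t=7  I3 read-ops; issue I4 (ADD)
t=8  I3 finished on LSU; I4 read-ops
t=9  I3→R2
t=10  I4 finished on ADD
t=11  I4→R4
t=12  issue I5 (ADD)
t=13  I5 read-ops; issue I6 (LSU)
t=15  I5 finished on ADD
t=16  I5→R0
t=17  I6 read-ops; issue I7 (MUL)
t=18  I6 finished on LSU; I7 read-ops
t=19  I6→R4
t=24  I7 finished on MUL
t=25  I7→R0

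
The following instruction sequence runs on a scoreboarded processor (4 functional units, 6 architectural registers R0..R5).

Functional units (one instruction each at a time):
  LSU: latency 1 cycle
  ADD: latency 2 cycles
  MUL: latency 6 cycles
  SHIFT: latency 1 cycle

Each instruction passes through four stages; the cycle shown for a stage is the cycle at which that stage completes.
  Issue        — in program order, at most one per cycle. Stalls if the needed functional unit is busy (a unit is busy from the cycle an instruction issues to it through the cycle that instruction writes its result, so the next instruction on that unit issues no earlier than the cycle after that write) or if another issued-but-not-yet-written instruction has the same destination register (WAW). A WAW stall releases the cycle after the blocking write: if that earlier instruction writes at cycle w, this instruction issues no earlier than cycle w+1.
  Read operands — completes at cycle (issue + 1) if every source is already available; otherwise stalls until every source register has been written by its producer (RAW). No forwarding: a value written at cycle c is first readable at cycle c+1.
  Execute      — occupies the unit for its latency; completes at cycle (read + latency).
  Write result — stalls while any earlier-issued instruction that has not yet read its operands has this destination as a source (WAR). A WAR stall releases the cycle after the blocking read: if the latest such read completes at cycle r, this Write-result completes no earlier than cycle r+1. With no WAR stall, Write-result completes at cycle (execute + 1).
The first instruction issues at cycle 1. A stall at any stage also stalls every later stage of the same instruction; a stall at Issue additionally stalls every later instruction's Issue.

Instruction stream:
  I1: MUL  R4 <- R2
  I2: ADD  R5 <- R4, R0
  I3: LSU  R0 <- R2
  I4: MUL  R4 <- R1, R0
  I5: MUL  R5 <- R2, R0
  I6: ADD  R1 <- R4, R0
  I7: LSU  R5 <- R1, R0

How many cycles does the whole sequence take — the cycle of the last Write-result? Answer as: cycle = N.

I1: IS=1 RO=2 EX=8 WR=9
I2: IS=2 RO=10 EX=12 WR=13  [RAW R4: wait I1 write@9]
I3: IS=3 RO=4 EX=5 WR=11  [WAR R0: wait I2 read@10]
I4: IS=10 RO=12 EX=18 WR=19  [struct: MUL busy until I1 writes@9; RAW R0: wait I3 write@11]
I5: IS=20 RO=21 EX=27 WR=28  [struct: MUL busy until I4 writes@19]
I6: IS=21 RO=22 EX=24 WR=25
I7: IS=29 RO=30 EX=31 WR=32  [WAW R5: wait I5 write@28]

cycle = 32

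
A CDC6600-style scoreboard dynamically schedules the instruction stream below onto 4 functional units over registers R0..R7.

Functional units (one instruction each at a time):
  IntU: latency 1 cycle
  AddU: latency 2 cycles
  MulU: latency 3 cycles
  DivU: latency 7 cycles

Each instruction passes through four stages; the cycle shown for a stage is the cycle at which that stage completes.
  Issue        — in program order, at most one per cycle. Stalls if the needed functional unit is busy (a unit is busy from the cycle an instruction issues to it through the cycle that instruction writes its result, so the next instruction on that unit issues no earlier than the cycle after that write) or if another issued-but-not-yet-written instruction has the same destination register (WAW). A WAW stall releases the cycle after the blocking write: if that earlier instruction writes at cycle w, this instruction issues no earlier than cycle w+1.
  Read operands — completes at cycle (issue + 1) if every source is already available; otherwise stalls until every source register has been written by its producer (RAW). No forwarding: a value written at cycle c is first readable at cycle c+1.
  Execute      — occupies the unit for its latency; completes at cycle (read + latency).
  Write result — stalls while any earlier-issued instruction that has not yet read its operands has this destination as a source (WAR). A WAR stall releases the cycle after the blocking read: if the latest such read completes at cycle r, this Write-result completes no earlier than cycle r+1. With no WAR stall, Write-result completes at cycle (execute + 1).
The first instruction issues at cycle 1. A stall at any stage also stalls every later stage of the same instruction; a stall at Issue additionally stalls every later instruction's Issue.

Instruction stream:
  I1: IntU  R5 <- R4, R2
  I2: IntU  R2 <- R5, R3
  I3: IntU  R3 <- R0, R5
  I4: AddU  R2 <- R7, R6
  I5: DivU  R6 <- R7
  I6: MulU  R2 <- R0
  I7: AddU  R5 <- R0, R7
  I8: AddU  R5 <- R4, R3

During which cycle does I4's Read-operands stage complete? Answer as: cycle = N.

cycle = 11

1) issue 1, read 2, done 3, write 4
2) issue 5, read 6, done 7, write 8  <struct: IntU busy until I1 writes@4>
3) issue 9, read 10, done 11, write 12  <struct: IntU busy until I2 writes@8>
4) issue 10, read 11, done 13, write 14
5) issue 11, read 12, done 19, write 20
6) issue 15, read 16, done 19, write 20  <WAW R2: wait I4 write@14>
7) issue 16, read 17, done 19, write 20
8) issue 21, read 22, done 24, write 25  <struct: AddU busy until I7 writes@20>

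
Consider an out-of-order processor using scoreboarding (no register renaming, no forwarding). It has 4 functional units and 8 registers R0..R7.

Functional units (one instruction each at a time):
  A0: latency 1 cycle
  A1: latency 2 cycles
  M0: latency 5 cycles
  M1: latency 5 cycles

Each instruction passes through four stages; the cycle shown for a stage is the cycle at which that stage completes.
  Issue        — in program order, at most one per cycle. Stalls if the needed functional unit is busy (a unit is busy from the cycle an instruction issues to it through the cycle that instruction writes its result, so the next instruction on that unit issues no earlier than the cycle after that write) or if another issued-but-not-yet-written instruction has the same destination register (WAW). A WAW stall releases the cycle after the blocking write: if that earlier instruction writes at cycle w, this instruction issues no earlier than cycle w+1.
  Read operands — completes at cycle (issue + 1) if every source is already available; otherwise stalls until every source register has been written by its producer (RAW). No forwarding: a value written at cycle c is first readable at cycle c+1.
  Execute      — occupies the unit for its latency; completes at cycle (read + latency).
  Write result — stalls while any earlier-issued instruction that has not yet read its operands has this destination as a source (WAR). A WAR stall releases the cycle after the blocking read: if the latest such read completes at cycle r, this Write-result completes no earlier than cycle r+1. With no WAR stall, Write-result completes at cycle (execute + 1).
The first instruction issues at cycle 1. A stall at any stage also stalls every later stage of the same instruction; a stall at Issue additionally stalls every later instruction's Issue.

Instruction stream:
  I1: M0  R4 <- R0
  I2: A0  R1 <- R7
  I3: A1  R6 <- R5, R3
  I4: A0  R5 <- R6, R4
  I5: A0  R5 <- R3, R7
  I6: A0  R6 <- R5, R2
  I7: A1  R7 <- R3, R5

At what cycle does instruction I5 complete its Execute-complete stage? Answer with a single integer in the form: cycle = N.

I1 -> (1, 2, 7, 8)
I2 -> (2, 3, 4, 5)
I3 -> (3, 4, 6, 7)
I4 -> (6, 9, 10, 11)  // struct: A0 busy until I2 writes@5, RAW R4: wait I1 write@8
I5 -> (12, 13, 14, 15)  // struct: A0 busy until I4 writes@11
I6 -> (16, 17, 18, 19)  // struct: A0 busy until I5 writes@15
I7 -> (17, 18, 20, 21)

cycle = 14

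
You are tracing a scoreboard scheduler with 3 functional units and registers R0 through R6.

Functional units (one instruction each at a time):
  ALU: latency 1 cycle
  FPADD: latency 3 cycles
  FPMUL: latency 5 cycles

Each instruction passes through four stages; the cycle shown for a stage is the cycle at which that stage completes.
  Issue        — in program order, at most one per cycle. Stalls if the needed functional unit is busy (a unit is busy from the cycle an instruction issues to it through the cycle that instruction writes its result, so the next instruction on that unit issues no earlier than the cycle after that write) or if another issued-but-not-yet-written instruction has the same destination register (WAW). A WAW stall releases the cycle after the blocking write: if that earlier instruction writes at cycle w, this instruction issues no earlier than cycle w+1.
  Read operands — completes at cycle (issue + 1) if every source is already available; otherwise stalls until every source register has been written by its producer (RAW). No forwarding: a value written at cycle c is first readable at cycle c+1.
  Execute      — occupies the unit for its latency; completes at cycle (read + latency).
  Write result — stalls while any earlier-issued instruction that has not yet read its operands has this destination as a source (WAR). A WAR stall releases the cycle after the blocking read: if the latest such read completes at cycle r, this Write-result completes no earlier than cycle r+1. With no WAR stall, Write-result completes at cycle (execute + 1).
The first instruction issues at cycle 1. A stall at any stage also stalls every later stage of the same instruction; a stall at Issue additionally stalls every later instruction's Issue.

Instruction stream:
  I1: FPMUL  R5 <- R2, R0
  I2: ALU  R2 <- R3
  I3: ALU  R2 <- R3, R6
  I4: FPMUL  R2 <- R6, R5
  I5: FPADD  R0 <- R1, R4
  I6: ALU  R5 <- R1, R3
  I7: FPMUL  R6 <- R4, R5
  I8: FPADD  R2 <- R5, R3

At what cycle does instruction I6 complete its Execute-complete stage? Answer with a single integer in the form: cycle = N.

c1: I1 dispatched to FPMUL
c2: I1 operands ready, I2 dispatched to ALU
c3: I2 operands ready
c4: I2 complete
c5: R2←I2
c6: I3 dispatched to ALU
c7: I1 complete, I3 operands ready
c8: R5←I1, I3 complete
c9: R2←I3
c10: I4 dispatched to FPMUL
c11: I4 operands ready, I5 dispatched to FPADD
c12: I5 operands ready, I6 dispatched to ALU
c13: I6 operands ready
c14: I6 complete
c15: I5 complete, R5←I6
c16: I4 complete, R0←I5
c17: R2←I4
c18: I7 dispatched to FPMUL
c19: I7 operands ready, I8 dispatched to FPADD
c20: I8 operands ready
c23: I8 complete
c24: I7 complete, R2←I8
c25: R6←I7

cycle = 14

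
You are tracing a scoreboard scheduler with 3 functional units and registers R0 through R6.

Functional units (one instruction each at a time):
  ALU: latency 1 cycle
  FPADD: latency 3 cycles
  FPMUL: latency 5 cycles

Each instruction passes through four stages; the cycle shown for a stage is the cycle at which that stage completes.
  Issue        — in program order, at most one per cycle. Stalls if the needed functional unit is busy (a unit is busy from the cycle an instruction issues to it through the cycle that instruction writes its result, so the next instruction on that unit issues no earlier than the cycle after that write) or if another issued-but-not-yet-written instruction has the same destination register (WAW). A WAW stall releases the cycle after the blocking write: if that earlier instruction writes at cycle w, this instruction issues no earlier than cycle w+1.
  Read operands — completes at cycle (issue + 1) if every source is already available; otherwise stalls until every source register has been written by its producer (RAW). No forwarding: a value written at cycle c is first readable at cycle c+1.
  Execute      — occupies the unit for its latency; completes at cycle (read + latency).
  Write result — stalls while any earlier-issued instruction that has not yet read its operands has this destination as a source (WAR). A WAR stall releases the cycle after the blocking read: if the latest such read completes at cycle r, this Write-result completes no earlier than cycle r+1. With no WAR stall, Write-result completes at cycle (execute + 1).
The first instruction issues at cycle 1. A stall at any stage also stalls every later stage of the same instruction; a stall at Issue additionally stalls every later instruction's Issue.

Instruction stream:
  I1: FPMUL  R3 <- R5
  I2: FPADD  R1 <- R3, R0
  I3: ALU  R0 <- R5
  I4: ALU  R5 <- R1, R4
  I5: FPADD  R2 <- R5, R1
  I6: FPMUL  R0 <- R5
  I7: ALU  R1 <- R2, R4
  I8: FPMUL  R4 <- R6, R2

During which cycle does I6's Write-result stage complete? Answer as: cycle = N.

cycle = 23

I1 -> (1, 2, 7, 8)
I2 -> (2, 9, 12, 13)  // RAW R3: wait I1 write@8
I3 -> (3, 4, 5, 10)  // WAR R0: wait I2 read@9
I4 -> (11, 14, 15, 16)  // struct: ALU busy until I3 writes@10, RAW R1: wait I2 write@13
I5 -> (14, 17, 20, 21)  // struct: FPADD busy until I2 writes@13, RAW R5: wait I4 write@16
I6 -> (15, 17, 22, 23)  // RAW R5: wait I4 write@16
I7 -> (17, 22, 23, 24)  // struct: ALU busy until I4 writes@16, RAW R2: wait I5 write@21
I8 -> (24, 25, 30, 31)  // struct: FPMUL busy until I6 writes@23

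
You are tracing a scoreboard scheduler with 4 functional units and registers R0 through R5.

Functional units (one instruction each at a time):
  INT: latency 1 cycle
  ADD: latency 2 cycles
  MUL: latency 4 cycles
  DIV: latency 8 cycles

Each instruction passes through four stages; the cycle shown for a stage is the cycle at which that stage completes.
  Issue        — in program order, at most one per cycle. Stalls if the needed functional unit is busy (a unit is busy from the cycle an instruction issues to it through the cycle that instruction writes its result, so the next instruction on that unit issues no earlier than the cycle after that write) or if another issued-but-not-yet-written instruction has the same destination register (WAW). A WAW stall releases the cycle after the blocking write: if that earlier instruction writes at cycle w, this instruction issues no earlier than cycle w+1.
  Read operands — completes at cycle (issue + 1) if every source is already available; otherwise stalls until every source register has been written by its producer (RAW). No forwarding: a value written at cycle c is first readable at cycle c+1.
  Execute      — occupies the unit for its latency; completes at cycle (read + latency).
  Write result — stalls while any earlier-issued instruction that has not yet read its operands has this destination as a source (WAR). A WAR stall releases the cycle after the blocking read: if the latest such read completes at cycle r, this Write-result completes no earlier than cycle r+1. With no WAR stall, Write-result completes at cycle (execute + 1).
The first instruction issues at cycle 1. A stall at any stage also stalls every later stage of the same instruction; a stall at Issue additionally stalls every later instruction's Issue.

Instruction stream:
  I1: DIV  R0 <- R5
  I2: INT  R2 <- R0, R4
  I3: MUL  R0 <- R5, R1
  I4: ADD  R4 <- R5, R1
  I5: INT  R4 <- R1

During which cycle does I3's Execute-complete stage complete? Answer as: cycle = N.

cycle = 17

1) issue 1, read 2, done 10, write 11
2) issue 2, read 12, done 13, write 14  <RAW R0: wait I1 write@11>
3) issue 12, read 13, done 17, write 18  <WAW R0: wait I1 write@11>
4) issue 13, read 14, done 16, write 17
5) issue 18, read 19, done 20, write 21  <WAW R4: wait I4 write@17>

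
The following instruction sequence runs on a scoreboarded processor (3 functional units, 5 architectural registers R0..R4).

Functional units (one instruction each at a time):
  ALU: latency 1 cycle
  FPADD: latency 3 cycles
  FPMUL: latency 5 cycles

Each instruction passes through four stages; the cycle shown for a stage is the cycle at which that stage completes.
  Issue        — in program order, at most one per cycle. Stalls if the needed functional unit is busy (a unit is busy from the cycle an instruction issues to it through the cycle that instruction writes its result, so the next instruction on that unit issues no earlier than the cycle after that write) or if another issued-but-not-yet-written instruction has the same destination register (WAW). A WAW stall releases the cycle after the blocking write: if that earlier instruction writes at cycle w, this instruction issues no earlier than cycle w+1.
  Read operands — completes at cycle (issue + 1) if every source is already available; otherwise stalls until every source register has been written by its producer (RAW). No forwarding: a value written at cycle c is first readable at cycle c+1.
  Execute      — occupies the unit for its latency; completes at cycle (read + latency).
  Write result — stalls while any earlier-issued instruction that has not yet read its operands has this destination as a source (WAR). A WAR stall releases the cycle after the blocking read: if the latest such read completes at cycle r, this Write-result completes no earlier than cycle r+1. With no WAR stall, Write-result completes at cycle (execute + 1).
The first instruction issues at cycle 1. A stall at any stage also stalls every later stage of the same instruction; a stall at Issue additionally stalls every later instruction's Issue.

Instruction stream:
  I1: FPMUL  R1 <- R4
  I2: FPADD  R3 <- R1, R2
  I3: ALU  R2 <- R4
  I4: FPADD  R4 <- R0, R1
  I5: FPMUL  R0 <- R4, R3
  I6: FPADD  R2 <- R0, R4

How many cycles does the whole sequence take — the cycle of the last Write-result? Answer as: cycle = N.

[I1] 1/2/7/8
[I2] 2/9/12/13  (RAW R1: wait I1 write@8)
[I3] 3/4/5/10  (WAR R2: wait I2 read@9)
[I4] 14/15/18/19  (struct: FPADD busy until I2 writes@13)
[I5] 15/20/25/26  (RAW R4: wait I4 write@19)
[I6] 20/27/30/31  (struct: FPADD busy until I4 writes@19; RAW R0: wait I5 write@26)

cycle = 31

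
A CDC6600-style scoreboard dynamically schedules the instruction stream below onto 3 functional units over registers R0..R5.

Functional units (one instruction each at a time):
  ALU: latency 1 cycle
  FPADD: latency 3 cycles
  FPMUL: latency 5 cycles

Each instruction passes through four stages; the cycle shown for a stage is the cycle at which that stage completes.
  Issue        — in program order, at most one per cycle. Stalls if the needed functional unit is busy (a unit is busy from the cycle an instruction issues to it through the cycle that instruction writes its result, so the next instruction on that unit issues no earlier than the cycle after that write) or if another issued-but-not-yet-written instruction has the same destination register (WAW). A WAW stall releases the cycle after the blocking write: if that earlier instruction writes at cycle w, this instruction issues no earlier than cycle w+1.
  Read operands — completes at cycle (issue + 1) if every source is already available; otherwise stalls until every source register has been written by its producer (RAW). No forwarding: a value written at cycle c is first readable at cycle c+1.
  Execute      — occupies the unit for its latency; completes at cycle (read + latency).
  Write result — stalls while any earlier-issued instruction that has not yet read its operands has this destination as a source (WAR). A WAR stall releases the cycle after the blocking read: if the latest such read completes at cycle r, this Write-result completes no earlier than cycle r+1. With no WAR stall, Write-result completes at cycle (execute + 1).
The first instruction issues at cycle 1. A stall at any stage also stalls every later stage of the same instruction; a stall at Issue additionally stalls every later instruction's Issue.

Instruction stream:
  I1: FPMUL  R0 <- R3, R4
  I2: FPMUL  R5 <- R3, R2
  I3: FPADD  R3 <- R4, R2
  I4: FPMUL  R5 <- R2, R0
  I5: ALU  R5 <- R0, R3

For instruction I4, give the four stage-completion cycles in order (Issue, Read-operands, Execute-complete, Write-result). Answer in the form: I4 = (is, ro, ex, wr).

cycle 1: I1 dispatched to FPMUL
cycle 2: I1 operands ready
cycle 7: I1 complete
cycle 8: R0←I1
cycle 9: I2 dispatched to FPMUL
cycle 10: I2 operands ready, I3 dispatched to FPADD
cycle 11: I3 operands ready
cycle 14: I3 complete
cycle 15: I2 complete, R3←I3
cycle 16: R5←I2
cycle 17: I4 dispatched to FPMUL
cycle 18: I4 operands ready
cycle 23: I4 complete
cycle 24: R5←I4
cycle 25: I5 dispatched to ALU
cycle 26: I5 operands ready
cycle 27: I5 complete
cycle 28: R5←I5

I4 = (17, 18, 23, 24)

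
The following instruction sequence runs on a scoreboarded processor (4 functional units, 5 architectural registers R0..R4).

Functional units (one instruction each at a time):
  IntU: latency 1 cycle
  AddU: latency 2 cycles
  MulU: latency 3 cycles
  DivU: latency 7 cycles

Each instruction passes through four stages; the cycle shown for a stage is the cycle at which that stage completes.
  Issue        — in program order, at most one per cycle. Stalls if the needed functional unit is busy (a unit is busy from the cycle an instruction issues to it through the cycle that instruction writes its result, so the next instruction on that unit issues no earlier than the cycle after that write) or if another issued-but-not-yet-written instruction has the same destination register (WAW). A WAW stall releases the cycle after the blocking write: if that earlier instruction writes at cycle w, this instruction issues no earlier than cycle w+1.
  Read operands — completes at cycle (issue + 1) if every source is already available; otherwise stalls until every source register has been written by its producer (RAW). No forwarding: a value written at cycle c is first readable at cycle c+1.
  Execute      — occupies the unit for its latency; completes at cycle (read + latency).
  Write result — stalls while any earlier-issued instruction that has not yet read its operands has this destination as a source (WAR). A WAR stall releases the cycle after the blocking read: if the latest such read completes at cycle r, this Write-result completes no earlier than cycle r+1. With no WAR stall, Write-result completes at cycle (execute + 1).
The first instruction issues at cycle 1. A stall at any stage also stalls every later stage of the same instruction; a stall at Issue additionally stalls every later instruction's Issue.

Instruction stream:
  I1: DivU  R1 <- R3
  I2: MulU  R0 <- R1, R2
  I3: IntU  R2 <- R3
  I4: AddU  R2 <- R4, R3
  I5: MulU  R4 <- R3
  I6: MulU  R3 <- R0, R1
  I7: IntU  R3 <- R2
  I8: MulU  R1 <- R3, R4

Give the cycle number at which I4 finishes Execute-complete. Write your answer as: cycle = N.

t=1  issue I1 (DivU)
t=2  I1 read-ops; issue I2 (MulU)
t=3  issue I3 (IntU)
t=4  I3 read-ops
t=5  I3 finished on IntU
t=9  I1 finished on DivU
t=10  I1→R1
t=11  I2 read-ops
t=12  I3→R2
t=13  issue I4 (AddU)
t=14  I2 finished on MulU; I4 read-ops
t=15  I2→R0
t=16  I4 finished on AddU; issue I5 (MulU)
t=17  I4→R2; I5 read-ops
t=20  I5 finished on MulU
t=21  I5→R4
t=22  issue I6 (MulU)
t=23  I6 read-ops
t=26  I6 finished on MulU
t=27  I6→R3
t=28  issue I7 (IntU)
t=29  I7 read-ops; issue I8 (MulU)
t=30  I7 finished on IntU
t=31  I7→R3
t=32  I8 read-ops
t=35  I8 finished on MulU
t=36  I8→R1

cycle = 16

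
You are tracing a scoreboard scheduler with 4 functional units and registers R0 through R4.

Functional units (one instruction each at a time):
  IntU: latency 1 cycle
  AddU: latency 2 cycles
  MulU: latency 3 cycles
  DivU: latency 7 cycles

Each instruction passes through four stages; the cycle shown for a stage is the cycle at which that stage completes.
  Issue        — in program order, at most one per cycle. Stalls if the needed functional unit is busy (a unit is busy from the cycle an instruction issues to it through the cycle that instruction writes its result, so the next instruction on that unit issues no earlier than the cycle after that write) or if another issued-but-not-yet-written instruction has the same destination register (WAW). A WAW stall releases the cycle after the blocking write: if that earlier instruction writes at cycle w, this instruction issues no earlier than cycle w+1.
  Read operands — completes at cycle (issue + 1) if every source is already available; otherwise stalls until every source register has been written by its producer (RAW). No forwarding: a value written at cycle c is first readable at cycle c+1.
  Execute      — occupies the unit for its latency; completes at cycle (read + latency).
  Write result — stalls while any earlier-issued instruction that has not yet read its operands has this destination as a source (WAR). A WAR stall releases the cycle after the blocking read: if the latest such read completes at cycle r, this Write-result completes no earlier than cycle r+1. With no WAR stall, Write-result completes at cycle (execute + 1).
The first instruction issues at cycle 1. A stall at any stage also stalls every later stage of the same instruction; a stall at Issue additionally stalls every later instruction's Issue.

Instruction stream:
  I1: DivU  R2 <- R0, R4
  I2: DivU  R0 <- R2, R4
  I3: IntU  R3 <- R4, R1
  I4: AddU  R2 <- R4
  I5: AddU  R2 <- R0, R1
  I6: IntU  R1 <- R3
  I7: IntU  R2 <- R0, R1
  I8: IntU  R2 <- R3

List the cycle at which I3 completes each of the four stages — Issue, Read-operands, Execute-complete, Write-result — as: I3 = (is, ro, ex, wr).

I3 = (12, 13, 14, 15)

  I1 | 1 | 2 | 9 | 10
  I2 | 11 | 12 | 19 | 20   struct: DivU busy until I1 writes@10
  I3 | 12 | 13 | 14 | 15
  I4 | 13 | 14 | 16 | 17
  I5 | 18 | 21 | 23 | 24   struct: AddU busy until I4 writes@17 · RAW R0: wait I2 write@20
  I6 | 19 | 20 | 21 | 22
  I7 | 25 | 26 | 27 | 28   WAW R2: wait I5 write@24
  I8 | 29 | 30 | 31 | 32   struct: IntU busy until I7 writes@28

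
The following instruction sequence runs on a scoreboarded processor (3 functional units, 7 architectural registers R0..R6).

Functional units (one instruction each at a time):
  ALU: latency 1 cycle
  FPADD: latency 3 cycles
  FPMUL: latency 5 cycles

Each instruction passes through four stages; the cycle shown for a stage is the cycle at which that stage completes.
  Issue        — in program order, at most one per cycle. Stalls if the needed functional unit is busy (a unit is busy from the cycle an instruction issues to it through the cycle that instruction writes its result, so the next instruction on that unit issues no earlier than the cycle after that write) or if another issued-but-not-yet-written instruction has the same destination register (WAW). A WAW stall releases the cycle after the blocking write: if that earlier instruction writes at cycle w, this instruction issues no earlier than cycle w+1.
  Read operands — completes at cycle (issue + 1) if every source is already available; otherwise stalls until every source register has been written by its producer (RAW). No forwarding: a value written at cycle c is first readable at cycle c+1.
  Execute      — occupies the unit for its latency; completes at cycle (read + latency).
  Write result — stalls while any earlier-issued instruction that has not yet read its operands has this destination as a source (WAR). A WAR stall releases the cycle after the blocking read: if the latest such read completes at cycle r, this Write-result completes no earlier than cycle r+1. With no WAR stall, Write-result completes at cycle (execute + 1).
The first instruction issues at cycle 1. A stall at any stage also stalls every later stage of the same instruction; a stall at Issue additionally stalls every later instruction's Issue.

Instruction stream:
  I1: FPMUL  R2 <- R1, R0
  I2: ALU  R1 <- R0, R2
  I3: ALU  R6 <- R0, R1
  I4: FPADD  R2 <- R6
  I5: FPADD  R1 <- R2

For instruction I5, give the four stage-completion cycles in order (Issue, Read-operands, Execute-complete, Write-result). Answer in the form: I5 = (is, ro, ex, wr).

I5 = (21, 22, 25, 26)

cycle 1: issue I1 (FPMUL)
cycle 2: I1 read-ops; issue I2 (ALU)
cycle 7: I1 finished on FPMUL
cycle 8: I1→R2
cycle 9: I2 read-ops
cycle 10: I2 finished on ALU
cycle 11: I2→R1
cycle 12: issue I3 (ALU)
cycle 13: I3 read-ops; issue I4 (FPADD)
cycle 14: I3 finished on ALU
cycle 15: I3→R6
cycle 16: I4 read-ops
cycle 19: I4 finished on FPADD
cycle 20: I4→R2
cycle 21: issue I5 (FPADD)
cycle 22: I5 read-ops
cycle 25: I5 finished on FPADD
cycle 26: I5→R1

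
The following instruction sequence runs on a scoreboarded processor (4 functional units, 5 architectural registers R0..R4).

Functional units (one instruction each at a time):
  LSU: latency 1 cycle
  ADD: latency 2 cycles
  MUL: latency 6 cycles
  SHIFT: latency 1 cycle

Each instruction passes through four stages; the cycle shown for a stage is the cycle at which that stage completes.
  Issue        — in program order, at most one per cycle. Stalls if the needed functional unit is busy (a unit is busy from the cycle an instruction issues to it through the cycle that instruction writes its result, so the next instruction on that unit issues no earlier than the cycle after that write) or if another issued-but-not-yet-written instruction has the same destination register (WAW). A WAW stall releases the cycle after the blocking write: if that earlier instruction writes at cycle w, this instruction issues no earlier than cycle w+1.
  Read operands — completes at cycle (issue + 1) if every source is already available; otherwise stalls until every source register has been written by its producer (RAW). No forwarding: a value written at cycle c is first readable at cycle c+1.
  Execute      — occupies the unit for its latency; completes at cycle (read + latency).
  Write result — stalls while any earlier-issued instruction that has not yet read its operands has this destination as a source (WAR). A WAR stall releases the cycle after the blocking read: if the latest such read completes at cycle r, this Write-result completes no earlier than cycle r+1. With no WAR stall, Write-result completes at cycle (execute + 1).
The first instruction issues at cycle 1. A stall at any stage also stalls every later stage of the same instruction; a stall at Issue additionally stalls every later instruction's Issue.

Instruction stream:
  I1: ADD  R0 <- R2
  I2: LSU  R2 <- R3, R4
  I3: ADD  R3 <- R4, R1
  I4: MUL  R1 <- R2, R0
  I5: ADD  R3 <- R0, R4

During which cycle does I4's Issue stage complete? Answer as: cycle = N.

c1: I1 dispatched to ADD
c2: I1 operands ready; I2 dispatched to LSU
c3: I2 operands ready
c4: I1 complete; I2 complete
c5: R0←I1; R2←I2
c6: I3 dispatched to ADD
c7: I3 operands ready; I4 dispatched to MUL
c8: I4 operands ready
c9: I3 complete
c10: R3←I3
c11: I5 dispatched to ADD
c12: I5 operands ready
c14: I4 complete; I5 complete
c15: R1←I4; R3←I5

cycle = 7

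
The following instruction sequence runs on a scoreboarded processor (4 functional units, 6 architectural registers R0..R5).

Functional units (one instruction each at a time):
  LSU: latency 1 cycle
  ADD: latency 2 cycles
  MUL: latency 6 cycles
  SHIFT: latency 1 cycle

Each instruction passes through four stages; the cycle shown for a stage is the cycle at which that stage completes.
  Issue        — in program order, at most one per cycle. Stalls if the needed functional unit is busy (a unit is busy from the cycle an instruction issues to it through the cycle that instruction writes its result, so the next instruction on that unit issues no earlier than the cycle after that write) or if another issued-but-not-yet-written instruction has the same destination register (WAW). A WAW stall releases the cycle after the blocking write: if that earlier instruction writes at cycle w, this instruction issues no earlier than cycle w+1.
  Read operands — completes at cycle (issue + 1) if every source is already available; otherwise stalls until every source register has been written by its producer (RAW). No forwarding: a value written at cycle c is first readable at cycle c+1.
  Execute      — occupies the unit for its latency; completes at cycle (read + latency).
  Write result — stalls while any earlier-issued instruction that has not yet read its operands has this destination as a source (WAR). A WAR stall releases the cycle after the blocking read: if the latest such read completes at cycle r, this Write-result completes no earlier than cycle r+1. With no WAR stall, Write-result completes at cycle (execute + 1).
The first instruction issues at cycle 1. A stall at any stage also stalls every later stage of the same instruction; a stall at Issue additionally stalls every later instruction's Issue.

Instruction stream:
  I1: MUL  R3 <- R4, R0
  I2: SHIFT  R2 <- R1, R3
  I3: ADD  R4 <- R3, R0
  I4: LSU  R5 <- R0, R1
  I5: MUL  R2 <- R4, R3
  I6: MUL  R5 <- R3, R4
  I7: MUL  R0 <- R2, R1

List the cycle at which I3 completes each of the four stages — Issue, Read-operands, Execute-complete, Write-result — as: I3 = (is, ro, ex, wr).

I3 = (3, 10, 12, 13)

1) issue 1, read 2, done 8, write 9
2) issue 2, read 10, done 11, write 12  <RAW R3: wait I1 write@9>
3) issue 3, read 10, done 12, write 13  <RAW R3: wait I1 write@9>
4) issue 4, read 5, done 6, write 7
5) issue 13, read 14, done 20, write 21  <WAW R2: wait I2 write@12>
6) issue 22, read 23, done 29, write 30  <struct: MUL busy until I5 writes@21>
7) issue 31, read 32, done 38, write 39  <struct: MUL busy until I6 writes@30>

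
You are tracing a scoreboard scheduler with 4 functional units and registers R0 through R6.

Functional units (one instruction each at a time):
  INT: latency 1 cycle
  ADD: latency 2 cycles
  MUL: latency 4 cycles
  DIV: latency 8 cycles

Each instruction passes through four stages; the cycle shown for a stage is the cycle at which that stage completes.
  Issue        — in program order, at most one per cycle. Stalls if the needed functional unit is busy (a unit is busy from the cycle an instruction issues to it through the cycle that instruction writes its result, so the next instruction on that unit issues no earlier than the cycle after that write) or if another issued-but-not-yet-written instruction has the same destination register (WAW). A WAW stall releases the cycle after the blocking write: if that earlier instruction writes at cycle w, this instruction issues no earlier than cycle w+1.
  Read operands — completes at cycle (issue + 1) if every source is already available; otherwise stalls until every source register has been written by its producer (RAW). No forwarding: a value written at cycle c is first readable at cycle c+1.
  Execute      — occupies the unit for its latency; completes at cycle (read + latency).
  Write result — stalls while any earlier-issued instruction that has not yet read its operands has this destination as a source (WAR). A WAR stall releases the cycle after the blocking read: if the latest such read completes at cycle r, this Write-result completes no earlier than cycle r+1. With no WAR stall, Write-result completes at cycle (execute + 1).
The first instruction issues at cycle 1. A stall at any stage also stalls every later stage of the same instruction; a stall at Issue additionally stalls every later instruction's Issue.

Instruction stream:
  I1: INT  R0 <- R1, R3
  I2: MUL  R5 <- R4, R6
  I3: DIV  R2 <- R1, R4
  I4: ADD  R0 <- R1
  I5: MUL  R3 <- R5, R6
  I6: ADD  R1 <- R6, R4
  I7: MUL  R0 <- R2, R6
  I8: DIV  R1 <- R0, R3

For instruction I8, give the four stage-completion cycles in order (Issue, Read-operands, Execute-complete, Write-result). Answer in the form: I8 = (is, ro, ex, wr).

[I1] 1/2/3/4
[I2] 2/3/7/8
[I3] 3/4/12/13
[I4] 5/6/8/9  (WAW R0: wait I1 write@4)
[I5] 9/10/14/15  (struct: MUL busy until I2 writes@8)
[I6] 10/11/13/14
[I7] 16/17/21/22  (struct: MUL busy until I5 writes@15)
[I8] 17/23/31/32  (RAW R0: wait I7 write@22)

I8 = (17, 23, 31, 32)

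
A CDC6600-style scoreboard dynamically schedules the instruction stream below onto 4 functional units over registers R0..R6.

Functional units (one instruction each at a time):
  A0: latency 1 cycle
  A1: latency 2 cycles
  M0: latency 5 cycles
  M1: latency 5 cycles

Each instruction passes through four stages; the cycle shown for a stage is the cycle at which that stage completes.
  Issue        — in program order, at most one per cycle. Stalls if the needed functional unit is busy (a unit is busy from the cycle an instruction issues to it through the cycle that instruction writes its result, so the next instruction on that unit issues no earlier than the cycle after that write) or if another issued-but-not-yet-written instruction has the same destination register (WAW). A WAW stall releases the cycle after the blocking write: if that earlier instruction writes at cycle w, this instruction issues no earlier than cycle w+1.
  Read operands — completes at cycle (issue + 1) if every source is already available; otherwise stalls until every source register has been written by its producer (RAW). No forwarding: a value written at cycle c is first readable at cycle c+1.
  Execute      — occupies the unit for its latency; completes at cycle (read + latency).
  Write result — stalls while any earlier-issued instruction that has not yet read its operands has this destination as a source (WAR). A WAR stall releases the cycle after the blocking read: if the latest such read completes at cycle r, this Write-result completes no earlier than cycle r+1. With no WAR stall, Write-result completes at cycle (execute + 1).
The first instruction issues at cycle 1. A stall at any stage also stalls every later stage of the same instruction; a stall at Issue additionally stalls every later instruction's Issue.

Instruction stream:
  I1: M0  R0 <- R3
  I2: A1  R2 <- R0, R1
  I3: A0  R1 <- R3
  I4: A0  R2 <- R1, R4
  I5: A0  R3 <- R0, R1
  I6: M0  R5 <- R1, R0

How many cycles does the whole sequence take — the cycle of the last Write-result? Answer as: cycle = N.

  I1 | 1 | 2 | 7 | 8
  I2 | 2 | 9 | 11 | 12   RAW R0: wait I1 write@8
  I3 | 3 | 4 | 5 | 10   WAR R1: wait I2 read@9
  I4 | 13 | 14 | 15 | 16   WAW R2: wait I2 write@12
  I5 | 17 | 18 | 19 | 20   struct: A0 busy until I4 writes@16
  I6 | 18 | 19 | 24 | 25

cycle = 25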